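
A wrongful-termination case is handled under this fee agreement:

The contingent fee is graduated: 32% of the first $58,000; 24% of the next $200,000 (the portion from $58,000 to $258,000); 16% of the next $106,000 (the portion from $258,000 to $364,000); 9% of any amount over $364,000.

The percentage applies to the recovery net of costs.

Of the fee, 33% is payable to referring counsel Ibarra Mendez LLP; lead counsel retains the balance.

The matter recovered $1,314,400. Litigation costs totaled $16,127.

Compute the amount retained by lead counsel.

$112,295.06

Fee base (net of costs): $1,314,400 − $16,127 = $1,298,273
First $58,000 at 32% = $18,560.00
Next $200,000 at 24% = $48,000.00
Next $106,000 at 16% = $16,960.00
Remaining $934,273 at 9% = $84,084.57
Fee: $18,560.00 + $48,000.00 + $16,960.00 + $84,084.57 = $167,604.57
Referral share: 33% of $167,604.57 = $55,309.51; lead counsel retains $167,604.57 − $55,309.51 = $112,295.06.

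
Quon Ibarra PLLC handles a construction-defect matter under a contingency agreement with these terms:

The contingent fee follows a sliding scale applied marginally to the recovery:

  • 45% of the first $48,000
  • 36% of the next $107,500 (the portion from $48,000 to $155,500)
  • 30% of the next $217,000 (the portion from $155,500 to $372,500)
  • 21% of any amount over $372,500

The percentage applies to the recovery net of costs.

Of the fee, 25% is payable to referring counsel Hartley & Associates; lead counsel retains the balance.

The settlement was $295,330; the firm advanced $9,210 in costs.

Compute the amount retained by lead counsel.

$74,614.50

Fee base (net of costs): $295,330 − $9,210 = $286,120
First $48,000 at 45% = $21,600.00
Next $107,500 at 36% = $38,700.00
Remaining $130,620 at 30% = $39,186.00
Fee: $21,600.00 + $38,700.00 + $39,186.00 = $99,486.00
Referral share: 25% of $99,486.00 = $24,871.50; lead counsel retains $99,486.00 − $24,871.50 = $74,614.50.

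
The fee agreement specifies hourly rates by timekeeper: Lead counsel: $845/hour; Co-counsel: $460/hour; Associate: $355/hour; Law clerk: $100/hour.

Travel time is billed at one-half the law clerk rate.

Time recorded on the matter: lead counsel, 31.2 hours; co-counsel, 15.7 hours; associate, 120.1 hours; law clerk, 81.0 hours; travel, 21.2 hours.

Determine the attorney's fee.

Lead counsel: 31.2 × $845 = $26,364.00
Co-counsel: 15.7 × $460 = $7,222.00
Associate: 120.1 × $355 = $42,635.50
Law clerk: 81.0 × $100 = $8,100.00
Subtotal: $26,364.00 + $7,222.00 + $42,635.50 + $8,100.00 = $84,321.50
Travel: 21.2 × ($100 ÷ 2) = 21.2 × $50.00 = $1,060.00
Total: $84,321.50 + $1,060.00 = $85,381.50

$85,381.50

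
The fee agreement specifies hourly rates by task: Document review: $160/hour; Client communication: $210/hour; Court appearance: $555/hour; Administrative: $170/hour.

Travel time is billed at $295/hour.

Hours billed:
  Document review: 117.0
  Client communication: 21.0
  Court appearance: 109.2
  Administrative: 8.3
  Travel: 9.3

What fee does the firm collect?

Document review: 117.0 × $160 = $18,720.00
Client communication: 21.0 × $210 = $4,410.00
Court appearance: 109.2 × $555 = $60,606.00
Administrative: 8.3 × $170 = $1,411.00
Subtotal: $18,720.00 + $4,410.00 + $60,606.00 + $1,411.00 = $85,147.00
Travel: 9.3 × $295 = $2,743.50
Total: $85,147.00 + $2,743.50 = $87,890.50

$87,890.50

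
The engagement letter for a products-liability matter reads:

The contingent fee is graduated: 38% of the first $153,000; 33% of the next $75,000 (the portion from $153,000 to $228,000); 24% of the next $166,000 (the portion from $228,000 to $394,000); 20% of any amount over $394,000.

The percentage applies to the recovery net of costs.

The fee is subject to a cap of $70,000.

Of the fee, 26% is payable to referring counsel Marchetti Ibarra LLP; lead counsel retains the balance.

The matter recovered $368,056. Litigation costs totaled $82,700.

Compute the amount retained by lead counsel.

Fee base (net of costs): $368,056 − $82,700 = $285,356
First $153,000 at 38% = $58,140.00
Next $75,000 at 33% = $24,750.00
Remaining $57,356 at 24% = $13,765.44
Fee: $58,140.00 + $24,750.00 + $13,765.44 = $96,655.44
$96,655.44 exceeds the $70,000 cap, so the fee is capped at $70,000.00.
Referral share: 26% of $70,000.00 = $18,200.00; lead counsel retains $70,000.00 − $18,200.00 = $51,800.00.

$51,800.00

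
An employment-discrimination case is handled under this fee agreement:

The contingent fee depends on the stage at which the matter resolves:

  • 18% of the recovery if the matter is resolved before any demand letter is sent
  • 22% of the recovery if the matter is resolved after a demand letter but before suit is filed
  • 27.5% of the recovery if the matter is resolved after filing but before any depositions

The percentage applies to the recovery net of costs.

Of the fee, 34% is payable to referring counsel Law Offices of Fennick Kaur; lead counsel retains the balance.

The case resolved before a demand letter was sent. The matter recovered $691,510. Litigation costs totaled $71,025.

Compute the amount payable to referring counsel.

$37,973.68

Fee base (net of costs): $691,510 − $71,025 = $620,485
The matter resolved before a demand letter was sent, so the 18% rate applies.
$620,485 × 18% = $111,687.30
Referral share: 34% of $111,687.30 = $37,973.68; lead counsel retains $111,687.30 − $37,973.68 = $73,713.62.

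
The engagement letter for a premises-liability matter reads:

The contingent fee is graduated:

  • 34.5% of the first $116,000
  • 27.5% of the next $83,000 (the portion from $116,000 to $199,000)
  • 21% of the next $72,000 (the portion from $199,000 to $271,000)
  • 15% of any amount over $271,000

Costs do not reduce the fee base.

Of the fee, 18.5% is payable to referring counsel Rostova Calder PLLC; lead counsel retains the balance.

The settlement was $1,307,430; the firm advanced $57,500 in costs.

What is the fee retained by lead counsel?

$190,245.04

Fee base is the gross recovery, $1,307,430; costs are reimbursed separately.
First $116,000 at 34.5% = $40,020.00
Next $83,000 at 27.5% = $22,825.00
Next $72,000 at 21% = $15,120.00
Remaining $1,036,430 at 15% = $155,464.50
Fee: $40,020.00 + $22,825.00 + $15,120.00 + $155,464.50 = $233,429.50
Referral share: 18.5% of $233,429.50 = $43,184.46; lead counsel retains $233,429.50 − $43,184.46 = $190,245.04.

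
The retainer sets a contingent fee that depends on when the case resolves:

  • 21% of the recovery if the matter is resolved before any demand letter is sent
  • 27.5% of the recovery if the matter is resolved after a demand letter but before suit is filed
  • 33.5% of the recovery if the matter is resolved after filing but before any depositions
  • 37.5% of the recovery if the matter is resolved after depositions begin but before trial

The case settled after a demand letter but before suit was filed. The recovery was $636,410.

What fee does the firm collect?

$175,012.75

The matter settled after a demand letter but before suit was filed, so the 27.5% rate applies.
$636,410 × 27.5% = $175,012.75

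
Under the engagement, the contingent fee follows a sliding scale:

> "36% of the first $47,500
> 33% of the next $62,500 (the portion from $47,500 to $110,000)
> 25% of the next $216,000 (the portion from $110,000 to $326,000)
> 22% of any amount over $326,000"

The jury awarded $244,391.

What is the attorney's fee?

$71,322.75

First $47,500 at 36% = $17,100.00
Next $62,500 at 33% = $20,625.00
Remaining $134,391 at 25% = $33,597.75
Fee: $17,100.00 + $20,625.00 + $33,597.75 = $71,322.75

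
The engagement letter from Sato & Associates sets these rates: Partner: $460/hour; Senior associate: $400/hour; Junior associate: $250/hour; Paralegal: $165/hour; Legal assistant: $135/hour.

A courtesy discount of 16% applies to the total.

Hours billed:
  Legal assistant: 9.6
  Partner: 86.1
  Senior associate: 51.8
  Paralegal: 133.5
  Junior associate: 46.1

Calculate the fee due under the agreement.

Partner: 86.1 × $460 = $39,606.00
Senior associate: 51.8 × $400 = $20,720.00
Junior associate: 46.1 × $250 = $11,525.00
Paralegal: 133.5 × $165 = $22,027.50
Legal assistant: 9.6 × $135 = $1,296.00
Subtotal: $95,174.50
Less 16% discount: −$15,227.92
Total: $95,174.50 − $15,227.92 = $79,946.58

$79,946.58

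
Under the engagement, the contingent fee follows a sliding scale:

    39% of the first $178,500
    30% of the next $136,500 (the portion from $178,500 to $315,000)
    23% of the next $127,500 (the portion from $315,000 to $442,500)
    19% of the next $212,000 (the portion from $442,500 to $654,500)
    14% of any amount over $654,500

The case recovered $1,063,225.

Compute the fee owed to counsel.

$237,391.50

First $178,500 at 39% = $69,615.00
Next $136,500 at 30% = $40,950.00
Next $127,500 at 23% = $29,325.00
Next $212,000 at 19% = $40,280.00
Remaining $408,725 at 14% = $57,221.50
Fee: $69,615.00 + $40,950.00 + $29,325.00 + $40,280.00 + $57,221.50 = $237,391.50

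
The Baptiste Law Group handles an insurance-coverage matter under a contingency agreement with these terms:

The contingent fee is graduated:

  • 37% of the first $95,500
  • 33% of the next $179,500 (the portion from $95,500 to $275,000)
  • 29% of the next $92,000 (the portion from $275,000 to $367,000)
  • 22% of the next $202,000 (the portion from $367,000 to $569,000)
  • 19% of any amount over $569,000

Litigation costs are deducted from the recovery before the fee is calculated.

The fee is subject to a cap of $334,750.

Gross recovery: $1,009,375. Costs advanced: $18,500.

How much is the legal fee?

Fee base (net of costs): $1,009,375 − $18,500 = $990,875
First $95,500 at 37% = $35,335.00
Next $179,500 at 33% = $59,235.00
Next $92,000 at 29% = $26,680.00
Next $202,000 at 22% = $44,440.00
Remaining $421,875 at 19% = $80,156.25
Fee: $35,335.00 + $59,235.00 + $26,680.00 + $44,440.00 + $80,156.25 = $245,846.25
$245,846.25 is under the $334,750 cap.

$245,846.25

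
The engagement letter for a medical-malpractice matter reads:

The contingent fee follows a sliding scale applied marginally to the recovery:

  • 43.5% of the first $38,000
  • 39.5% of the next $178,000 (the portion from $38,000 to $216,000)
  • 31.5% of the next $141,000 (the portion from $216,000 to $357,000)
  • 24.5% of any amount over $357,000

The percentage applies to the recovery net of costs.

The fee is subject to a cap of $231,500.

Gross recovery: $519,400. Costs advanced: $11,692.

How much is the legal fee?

$168,178.46

Fee base (net of costs): $519,400 − $11,692 = $507,708
First $38,000 at 43.5% = $16,530.00
Next $178,000 at 39.5% = $70,310.00
Next $141,000 at 31.5% = $44,415.00
Remaining $150,708 at 24.5% = $36,923.46
Fee: $16,530.00 + $70,310.00 + $44,415.00 + $36,923.46 = $168,178.46
$168,178.46 is under the $231,500 cap.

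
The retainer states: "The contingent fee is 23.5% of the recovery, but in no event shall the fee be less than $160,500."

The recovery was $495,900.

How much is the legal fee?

$160,500.00

23.5% of $495,900 = $116,536.50
That is below the $160,500 minimum, so the minimum applies.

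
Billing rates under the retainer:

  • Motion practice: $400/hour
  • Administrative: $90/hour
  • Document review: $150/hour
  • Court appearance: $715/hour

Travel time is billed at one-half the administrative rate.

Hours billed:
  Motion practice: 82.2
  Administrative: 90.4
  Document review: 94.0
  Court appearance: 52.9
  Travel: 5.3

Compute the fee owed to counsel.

Motion practice: 82.2 × $400 = $32,880.00
Administrative: 90.4 × $90 = $8,136.00
Document review: 94.0 × $150 = $14,100.00
Court appearance: 52.9 × $715 = $37,823.50
Subtotal: $32,880.00 + $8,136.00 + $14,100.00 + $37,823.50 = $92,939.50
Travel: 5.3 × ($90 ÷ 2) = 5.3 × $45.00 = $238.50
Total: $92,939.50 + $238.50 = $93,178.00

$93,178.00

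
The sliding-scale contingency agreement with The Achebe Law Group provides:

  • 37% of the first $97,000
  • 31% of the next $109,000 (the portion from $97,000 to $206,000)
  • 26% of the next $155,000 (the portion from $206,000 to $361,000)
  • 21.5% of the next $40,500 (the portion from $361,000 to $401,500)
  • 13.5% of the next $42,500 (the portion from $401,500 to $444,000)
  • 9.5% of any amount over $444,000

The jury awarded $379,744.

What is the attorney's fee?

First $97,000 at 37% = $35,890.00
Next $109,000 at 31% = $33,790.00
Next $155,000 at 26% = $40,300.00
Remaining $18,744 at 21.5% = $4,029.96
Fee: $35,890.00 + $33,790.00 + $40,300.00 + $4,029.96 = $114,009.96

$114,009.96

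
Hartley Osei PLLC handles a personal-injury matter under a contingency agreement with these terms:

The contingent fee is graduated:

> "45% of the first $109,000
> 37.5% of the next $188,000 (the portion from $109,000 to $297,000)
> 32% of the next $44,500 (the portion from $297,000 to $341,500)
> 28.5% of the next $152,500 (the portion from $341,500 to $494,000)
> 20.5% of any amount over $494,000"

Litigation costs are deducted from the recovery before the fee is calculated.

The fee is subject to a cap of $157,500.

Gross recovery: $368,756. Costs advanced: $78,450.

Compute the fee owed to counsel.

$117,039.75

Fee base (net of costs): $368,756 − $78,450 = $290,306
First $109,000 at 45% = $49,050.00
Remaining $181,306 at 37.5% = $67,989.75
Fee: $49,050.00 + $67,989.75 = $117,039.75
$117,039.75 is under the $157,500 cap.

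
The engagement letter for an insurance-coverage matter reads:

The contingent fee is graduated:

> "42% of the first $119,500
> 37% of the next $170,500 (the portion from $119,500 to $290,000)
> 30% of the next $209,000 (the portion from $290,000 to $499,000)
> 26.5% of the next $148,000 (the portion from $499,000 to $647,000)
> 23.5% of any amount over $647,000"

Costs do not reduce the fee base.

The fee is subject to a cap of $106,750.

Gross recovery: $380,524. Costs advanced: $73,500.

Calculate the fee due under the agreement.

Fee base is the gross recovery, $380,524; costs are reimbursed separately.
First $119,500 at 42% = $50,190.00
Next $170,500 at 37% = $63,085.00
Remaining $90,524 at 30% = $27,157.20
Fee: $50,190.00 + $63,085.00 + $27,157.20 = $140,432.20
$140,432.20 exceeds the $106,750 cap, so the fee is capped at $106,750.00.

$106,750.00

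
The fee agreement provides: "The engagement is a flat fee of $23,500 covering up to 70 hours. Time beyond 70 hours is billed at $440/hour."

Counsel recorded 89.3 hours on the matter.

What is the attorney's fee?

Flat fee: $23,500.00
Excess hours: 89.3 − 70 = 19.3
Overrun: 19.3 × $440 = $8,492.00
Total: $23,500.00 + $8,492.00 = $31,992.00

$31,992.00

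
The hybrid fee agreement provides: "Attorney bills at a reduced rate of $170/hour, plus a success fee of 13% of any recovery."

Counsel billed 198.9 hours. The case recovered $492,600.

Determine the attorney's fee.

Hourly: 198.9 × $170 = $33,813.00
Success fee: 13% of $492,600 = $64,038.00
Total: $33,813.00 + $64,038.00 = $97,851.00

$97,851.00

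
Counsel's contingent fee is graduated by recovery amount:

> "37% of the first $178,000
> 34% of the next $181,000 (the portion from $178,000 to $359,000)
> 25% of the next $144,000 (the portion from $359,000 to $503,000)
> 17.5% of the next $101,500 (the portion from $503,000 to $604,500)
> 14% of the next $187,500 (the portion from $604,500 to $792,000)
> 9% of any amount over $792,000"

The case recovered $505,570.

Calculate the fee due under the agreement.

$163,849.75

First $178,000 at 37% = $65,860.00
Next $181,000 at 34% = $61,540.00
Next $144,000 at 25% = $36,000.00
Remaining $2,570 at 17.5% = $449.75
Fee: $65,860.00 + $61,540.00 + $36,000.00 + $449.75 = $163,849.75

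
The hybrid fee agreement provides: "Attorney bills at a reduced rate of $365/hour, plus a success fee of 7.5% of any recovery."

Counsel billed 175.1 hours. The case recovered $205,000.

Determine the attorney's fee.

$79,286.50

Hourly: 175.1 × $365 = $63,911.50
Success fee: 7.5% of $205,000 = $15,375.00
Total: $63,911.50 + $15,375.00 = $79,286.50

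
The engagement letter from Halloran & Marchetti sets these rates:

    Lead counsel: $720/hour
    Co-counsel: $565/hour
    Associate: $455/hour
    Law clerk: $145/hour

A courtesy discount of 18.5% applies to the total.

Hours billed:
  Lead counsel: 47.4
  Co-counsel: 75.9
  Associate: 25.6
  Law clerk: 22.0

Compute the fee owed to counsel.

$74,857.34

Lead counsel: 47.4 × $720 = $34,128.00
Co-counsel: 75.9 × $565 = $42,883.50
Associate: 25.6 × $455 = $11,648.00
Law clerk: 22.0 × $145 = $3,190.00
Subtotal: $91,849.50
Less 18.5% discount: −$16,992.16
Total: $91,849.50 − $16,992.16 = $74,857.34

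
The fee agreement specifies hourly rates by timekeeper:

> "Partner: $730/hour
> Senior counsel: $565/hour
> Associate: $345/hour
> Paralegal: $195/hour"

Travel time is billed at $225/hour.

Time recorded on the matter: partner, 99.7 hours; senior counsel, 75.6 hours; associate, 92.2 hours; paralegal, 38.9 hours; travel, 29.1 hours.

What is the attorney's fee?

Partner: 99.7 × $730 = $72,781.00
Senior counsel: 75.6 × $565 = $42,714.00
Associate: 92.2 × $345 = $31,809.00
Paralegal: 38.9 × $195 = $7,585.50
Subtotal: $72,781.00 + $42,714.00 + $31,809.00 + $7,585.50 = $154,889.50
Travel: 29.1 × $225 = $6,547.50
Total: $154,889.50 + $6,547.50 = $161,437.00

$161,437.00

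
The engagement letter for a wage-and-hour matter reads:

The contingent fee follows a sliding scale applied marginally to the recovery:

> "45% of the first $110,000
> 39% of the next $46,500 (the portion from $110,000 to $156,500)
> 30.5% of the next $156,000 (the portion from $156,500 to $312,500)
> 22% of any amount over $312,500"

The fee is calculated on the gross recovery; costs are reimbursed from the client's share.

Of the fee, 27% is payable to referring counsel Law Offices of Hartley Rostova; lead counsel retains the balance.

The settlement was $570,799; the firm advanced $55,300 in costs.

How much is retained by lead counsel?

$125,589.77

Fee base is the gross recovery, $570,799; costs are reimbursed separately.
First $110,000 at 45% = $49,500.00
Next $46,500 at 39% = $18,135.00
Next $156,000 at 30.5% = $47,580.00
Remaining $258,299 at 22% = $56,825.78
Fee: $49,500.00 + $18,135.00 + $47,580.00 + $56,825.78 = $172,040.78
Referral share: 27% of $172,040.78 = $46,451.01; lead counsel retains $172,040.78 − $46,451.01 = $125,589.77.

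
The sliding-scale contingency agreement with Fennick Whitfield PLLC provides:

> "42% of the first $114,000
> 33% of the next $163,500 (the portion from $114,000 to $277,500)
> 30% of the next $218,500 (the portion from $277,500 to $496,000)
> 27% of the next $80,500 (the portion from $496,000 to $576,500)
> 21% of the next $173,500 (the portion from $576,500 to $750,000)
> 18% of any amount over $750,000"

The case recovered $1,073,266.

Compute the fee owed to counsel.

$283,742.88

First $114,000 at 42% = $47,880.00
Next $163,500 at 33% = $53,955.00
Next $218,500 at 30% = $65,550.00
Next $80,500 at 27% = $21,735.00
Next $173,500 at 21% = $36,435.00
Remaining $323,266 at 18% = $58,187.88
Fee: $47,880.00 + $53,955.00 + $65,550.00 + $21,735.00 + $36,435.00 + $58,187.88 = $283,742.88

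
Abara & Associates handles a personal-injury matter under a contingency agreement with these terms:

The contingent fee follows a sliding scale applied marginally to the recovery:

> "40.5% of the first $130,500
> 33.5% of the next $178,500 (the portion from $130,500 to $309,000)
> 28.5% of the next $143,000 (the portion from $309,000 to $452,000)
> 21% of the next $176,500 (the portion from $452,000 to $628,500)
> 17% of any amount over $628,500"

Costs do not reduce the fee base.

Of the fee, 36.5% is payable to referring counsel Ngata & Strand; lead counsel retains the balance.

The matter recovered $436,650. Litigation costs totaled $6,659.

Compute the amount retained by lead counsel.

Fee base is the gross recovery, $436,650; costs are reimbursed separately.
First $130,500 at 40.5% = $52,852.50
Next $178,500 at 33.5% = $59,797.50
Remaining $127,650 at 28.5% = $36,380.25
Fee: $52,852.50 + $59,797.50 + $36,380.25 = $149,030.25
Referral share: 36.5% of $149,030.25 = $54,396.04; lead counsel retains $149,030.25 − $54,396.04 = $94,634.21.

$94,634.21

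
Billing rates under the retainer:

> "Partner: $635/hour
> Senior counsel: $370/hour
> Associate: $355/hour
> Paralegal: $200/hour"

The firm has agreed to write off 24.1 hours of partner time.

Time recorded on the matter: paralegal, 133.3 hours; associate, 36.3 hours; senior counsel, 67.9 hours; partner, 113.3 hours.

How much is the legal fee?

Partner: 113.3 × $635 = $71,945.50
Senior counsel: 67.9 × $370 = $25,123.00
Associate: 36.3 × $355 = $12,886.50
Paralegal: 133.3 × $200 = $26,660.00
Subtotal: $136,615.00
Write-off: 24.1 × $635 = $15,303.50
Total: $136,615.00 − $15,303.50 = $121,311.50

$121,311.50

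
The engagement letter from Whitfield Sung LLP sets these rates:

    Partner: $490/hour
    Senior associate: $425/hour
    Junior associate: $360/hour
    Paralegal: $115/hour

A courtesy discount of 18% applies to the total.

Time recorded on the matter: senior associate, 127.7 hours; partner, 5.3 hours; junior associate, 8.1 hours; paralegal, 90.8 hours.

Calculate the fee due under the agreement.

Partner: 5.3 × $490 = $2,597.00
Senior associate: 127.7 × $425 = $54,272.50
Junior associate: 8.1 × $360 = $2,916.00
Paralegal: 90.8 × $115 = $10,442.00
Subtotal: $70,227.50
Less 18% discount: −$12,640.95
Total: $70,227.50 − $12,640.95 = $57,586.55

$57,586.55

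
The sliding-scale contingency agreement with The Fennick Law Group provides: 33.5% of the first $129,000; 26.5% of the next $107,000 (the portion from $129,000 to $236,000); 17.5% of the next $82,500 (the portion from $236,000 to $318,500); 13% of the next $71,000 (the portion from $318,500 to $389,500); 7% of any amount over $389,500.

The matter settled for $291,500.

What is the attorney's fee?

First $129,000 at 33.5% = $43,215.00
Next $107,000 at 26.5% = $28,355.00
Remaining $55,500 at 17.5% = $9,712.50
Fee: $43,215.00 + $28,355.00 + $9,712.50 = $81,282.50

$81,282.50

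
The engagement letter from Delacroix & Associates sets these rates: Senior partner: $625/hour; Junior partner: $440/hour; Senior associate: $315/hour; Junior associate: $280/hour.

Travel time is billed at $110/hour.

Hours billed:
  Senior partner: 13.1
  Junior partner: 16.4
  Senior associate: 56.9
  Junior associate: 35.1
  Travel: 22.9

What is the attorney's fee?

Senior partner: 13.1 × $625 = $8,187.50
Junior partner: 16.4 × $440 = $7,216.00
Senior associate: 56.9 × $315 = $17,923.50
Junior associate: 35.1 × $280 = $9,828.00
Subtotal: $8,187.50 + $7,216.00 + $17,923.50 + $9,828.00 = $43,155.00
Travel: 22.9 × $110 = $2,519.00
Total: $43,155.00 + $2,519.00 = $45,674.00

$45,674.00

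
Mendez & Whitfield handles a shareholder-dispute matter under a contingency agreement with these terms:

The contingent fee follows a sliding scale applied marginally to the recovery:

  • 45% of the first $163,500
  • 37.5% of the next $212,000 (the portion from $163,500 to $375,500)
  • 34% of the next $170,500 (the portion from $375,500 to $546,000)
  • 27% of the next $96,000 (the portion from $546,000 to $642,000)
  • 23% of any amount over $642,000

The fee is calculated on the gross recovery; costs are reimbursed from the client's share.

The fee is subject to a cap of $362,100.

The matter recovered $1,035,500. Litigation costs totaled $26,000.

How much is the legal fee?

Fee base is the gross recovery, $1,035,500; costs are reimbursed separately.
First $163,500 at 45% = $73,575.00
Next $212,000 at 37.5% = $79,500.00
Next $170,500 at 34% = $57,970.00
Next $96,000 at 27% = $25,920.00
Remaining $393,500 at 23% = $90,505.00
Fee: $73,575.00 + $79,500.00 + $57,970.00 + $25,920.00 + $90,505.00 = $327,470.00
$327,470.00 is under the $362,100 cap.

$327,470.00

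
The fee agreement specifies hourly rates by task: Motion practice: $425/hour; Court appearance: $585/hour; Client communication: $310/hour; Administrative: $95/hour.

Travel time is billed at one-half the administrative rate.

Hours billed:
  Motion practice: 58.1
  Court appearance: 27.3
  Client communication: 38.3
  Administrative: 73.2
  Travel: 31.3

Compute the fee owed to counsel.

$60,976.75

Motion practice: 58.1 × $425 = $24,692.50
Court appearance: 27.3 × $585 = $15,970.50
Client communication: 38.3 × $310 = $11,873.00
Administrative: 73.2 × $95 = $6,954.00
Subtotal: $24,692.50 + $15,970.50 + $11,873.00 + $6,954.00 = $59,490.00
Travel: 31.3 × ($95 ÷ 2) = 31.3 × $47.50 = $1,486.75
Total: $59,490.00 + $1,486.75 = $60,976.75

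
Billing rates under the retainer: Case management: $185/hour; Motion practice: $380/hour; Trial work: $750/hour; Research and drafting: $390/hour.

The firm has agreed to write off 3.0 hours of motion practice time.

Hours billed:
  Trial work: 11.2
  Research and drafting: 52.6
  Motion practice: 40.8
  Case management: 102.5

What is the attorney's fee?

Case management: 102.5 × $185 = $18,962.50
Motion practice: 40.8 × $380 = $15,504.00
Trial work: 11.2 × $750 = $8,400.00
Research and drafting: 52.6 × $390 = $20,514.00
Subtotal: $63,380.50
Write-off: 3.0 × $380 = $1,140.00
Total: $63,380.50 − $1,140.00 = $62,240.50

$62,240.50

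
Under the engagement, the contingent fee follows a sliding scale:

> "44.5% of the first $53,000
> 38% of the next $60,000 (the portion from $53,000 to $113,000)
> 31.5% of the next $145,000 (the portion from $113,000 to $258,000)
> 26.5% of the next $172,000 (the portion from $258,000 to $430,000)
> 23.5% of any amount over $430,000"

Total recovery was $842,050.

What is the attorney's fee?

First $53,000 at 44.5% = $23,585.00
Next $60,000 at 38% = $22,800.00
Next $145,000 at 31.5% = $45,675.00
Next $172,000 at 26.5% = $45,580.00
Remaining $412,050 at 23.5% = $96,831.75
Fee: $23,585.00 + $22,800.00 + $45,675.00 + $45,580.00 + $96,831.75 = $234,471.75

$234,471.75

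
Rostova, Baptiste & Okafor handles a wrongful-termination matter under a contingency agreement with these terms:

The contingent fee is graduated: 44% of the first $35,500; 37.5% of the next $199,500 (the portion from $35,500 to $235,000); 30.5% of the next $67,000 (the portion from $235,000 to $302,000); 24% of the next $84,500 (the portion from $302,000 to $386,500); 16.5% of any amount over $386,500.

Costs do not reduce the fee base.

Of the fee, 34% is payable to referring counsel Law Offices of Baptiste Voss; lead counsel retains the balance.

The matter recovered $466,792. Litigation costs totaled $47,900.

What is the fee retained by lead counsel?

Fee base is the gross recovery, $466,792; costs are reimbursed separately.
First $35,500 at 44% = $15,620.00
Next $199,500 at 37.5% = $74,812.50
Next $67,000 at 30.5% = $20,435.00
Next $84,500 at 24% = $20,280.00
Remaining $80,292 at 16.5% = $13,248.18
Fee: $15,620.00 + $74,812.50 + $20,435.00 + $20,280.00 + $13,248.18 = $144,395.68
Referral share: 34% of $144,395.68 = $49,094.53; lead counsel retains $144,395.68 − $49,094.53 = $95,301.15.

$95,301.15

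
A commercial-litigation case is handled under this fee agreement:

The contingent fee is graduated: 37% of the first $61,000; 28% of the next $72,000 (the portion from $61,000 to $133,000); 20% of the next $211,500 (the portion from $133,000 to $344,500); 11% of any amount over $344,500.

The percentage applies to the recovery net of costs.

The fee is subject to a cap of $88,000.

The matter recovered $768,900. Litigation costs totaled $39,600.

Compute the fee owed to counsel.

$88,000.00

Fee base (net of costs): $768,900 − $39,600 = $729,300
First $61,000 at 37% = $22,570.00
Next $72,000 at 28% = $20,160.00
Next $211,500 at 20% = $42,300.00
Remaining $384,800 at 11% = $42,328.00
Fee: $22,570.00 + $20,160.00 + $42,300.00 + $42,328.00 = $127,358.00
$127,358.00 exceeds the $88,000 cap, so the fee is capped at $88,000.00.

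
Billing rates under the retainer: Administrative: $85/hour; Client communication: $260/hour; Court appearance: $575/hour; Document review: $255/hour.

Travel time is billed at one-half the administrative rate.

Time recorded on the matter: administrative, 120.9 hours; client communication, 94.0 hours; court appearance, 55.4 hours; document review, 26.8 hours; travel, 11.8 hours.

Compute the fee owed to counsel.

Administrative: 120.9 × $85 = $10,276.50
Client communication: 94.0 × $260 = $24,440.00
Court appearance: 55.4 × $575 = $31,855.00
Document review: 26.8 × $255 = $6,834.00
Subtotal: $10,276.50 + $24,440.00 + $31,855.00 + $6,834.00 = $73,405.50
Travel: 11.8 × ($85 ÷ 2) = 11.8 × $42.50 = $501.50
Total: $73,405.50 + $501.50 = $73,907.00

$73,907.00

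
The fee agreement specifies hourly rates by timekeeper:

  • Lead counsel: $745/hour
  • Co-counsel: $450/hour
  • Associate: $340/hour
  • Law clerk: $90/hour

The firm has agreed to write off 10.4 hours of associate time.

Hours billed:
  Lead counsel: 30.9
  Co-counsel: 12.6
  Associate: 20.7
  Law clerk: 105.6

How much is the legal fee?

Lead counsel: 30.9 × $745 = $23,020.50
Co-counsel: 12.6 × $450 = $5,670.00
Associate: 20.7 × $340 = $7,038.00
Law clerk: 105.6 × $90 = $9,504.00
Subtotal: $45,232.50
Write-off: 10.4 × $340 = $3,536.00
Total: $45,232.50 − $3,536.00 = $41,696.50

$41,696.50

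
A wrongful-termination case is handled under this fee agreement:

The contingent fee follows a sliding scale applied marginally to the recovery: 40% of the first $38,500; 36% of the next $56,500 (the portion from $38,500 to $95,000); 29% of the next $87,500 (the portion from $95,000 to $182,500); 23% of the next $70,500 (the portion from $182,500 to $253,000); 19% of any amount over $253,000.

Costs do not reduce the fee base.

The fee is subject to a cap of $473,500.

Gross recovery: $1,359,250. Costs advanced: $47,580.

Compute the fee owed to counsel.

Fee base is the gross recovery, $1,359,250; costs are reimbursed separately.
First $38,500 at 40% = $15,400.00
Next $56,500 at 36% = $20,340.00
Next $87,500 at 29% = $25,375.00
Next $70,500 at 23% = $16,215.00
Remaining $1,106,250 at 19% = $210,187.50
Fee: $15,400.00 + $20,340.00 + $25,375.00 + $16,215.00 + $210,187.50 = $287,517.50
$287,517.50 is under the $473,500 cap.

$287,517.50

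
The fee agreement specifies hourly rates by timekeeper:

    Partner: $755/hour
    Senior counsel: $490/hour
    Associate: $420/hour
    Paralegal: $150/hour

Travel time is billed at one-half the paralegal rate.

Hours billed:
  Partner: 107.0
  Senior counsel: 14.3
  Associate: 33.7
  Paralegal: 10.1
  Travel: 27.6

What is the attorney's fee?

$105,531.00

Partner: 107.0 × $755 = $80,785.00
Senior counsel: 14.3 × $490 = $7,007.00
Associate: 33.7 × $420 = $14,154.00
Paralegal: 10.1 × $150 = $1,515.00
Subtotal: $80,785.00 + $7,007.00 + $14,154.00 + $1,515.00 = $103,461.00
Travel: 27.6 × ($150 ÷ 2) = 27.6 × $75.00 = $2,070.00
Total: $103,461.00 + $2,070.00 = $105,531.00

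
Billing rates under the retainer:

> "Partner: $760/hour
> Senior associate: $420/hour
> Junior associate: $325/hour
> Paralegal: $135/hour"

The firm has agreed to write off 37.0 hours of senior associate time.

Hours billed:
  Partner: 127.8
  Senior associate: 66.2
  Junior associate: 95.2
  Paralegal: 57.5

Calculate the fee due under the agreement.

Partner: 127.8 × $760 = $97,128.00
Senior associate: 66.2 × $420 = $27,804.00
Junior associate: 95.2 × $325 = $30,940.00
Paralegal: 57.5 × $135 = $7,762.50
Subtotal: $163,634.50
Write-off: 37.0 × $420 = $15,540.00
Total: $163,634.50 − $15,540.00 = $148,094.50

$148,094.50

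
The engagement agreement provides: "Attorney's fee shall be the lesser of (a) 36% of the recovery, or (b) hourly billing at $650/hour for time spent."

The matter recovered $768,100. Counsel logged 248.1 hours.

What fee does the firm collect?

$161,265.00

(a) 36% of $768,100 = $276,516.00
(b) 248.1 × $650 = $161,265.00
The lesser is (b): $161,265.00.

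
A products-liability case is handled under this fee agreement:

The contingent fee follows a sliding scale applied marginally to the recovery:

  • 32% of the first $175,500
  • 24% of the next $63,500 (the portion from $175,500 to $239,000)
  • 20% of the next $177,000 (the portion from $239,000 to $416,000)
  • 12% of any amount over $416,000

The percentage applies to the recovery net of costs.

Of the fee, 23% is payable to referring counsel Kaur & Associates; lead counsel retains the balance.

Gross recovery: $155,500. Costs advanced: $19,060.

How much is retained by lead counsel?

$33,618.82

Fee base (net of costs): $155,500 − $19,060 = $136,440
First $136,440 at 32% = $43,660.80
Referral share: 23% of $43,660.80 = $10,041.98; lead counsel retains $43,660.80 − $10,041.98 = $33,618.82.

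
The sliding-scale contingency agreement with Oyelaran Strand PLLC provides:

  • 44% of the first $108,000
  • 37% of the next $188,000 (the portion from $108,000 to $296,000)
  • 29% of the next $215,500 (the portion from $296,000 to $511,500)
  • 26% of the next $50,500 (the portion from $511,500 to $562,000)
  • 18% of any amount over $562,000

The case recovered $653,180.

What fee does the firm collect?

First $108,000 at 44% = $47,520.00
Next $188,000 at 37% = $69,560.00
Next $215,500 at 29% = $62,495.00
Next $50,500 at 26% = $13,130.00
Remaining $91,180 at 18% = $16,412.40
Fee: $47,520.00 + $69,560.00 + $62,495.00 + $13,130.00 + $16,412.40 = $209,117.40

$209,117.40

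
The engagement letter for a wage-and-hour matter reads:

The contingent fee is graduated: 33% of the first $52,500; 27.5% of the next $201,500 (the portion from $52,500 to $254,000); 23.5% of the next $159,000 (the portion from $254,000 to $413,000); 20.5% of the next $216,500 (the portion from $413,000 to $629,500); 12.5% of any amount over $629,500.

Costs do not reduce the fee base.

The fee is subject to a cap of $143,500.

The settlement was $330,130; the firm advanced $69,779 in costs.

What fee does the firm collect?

$90,628.05

Fee base is the gross recovery, $330,130; costs are reimbursed separately.
First $52,500 at 33% = $17,325.00
Next $201,500 at 27.5% = $55,412.50
Remaining $76,130 at 23.5% = $17,890.55
Fee: $17,325.00 + $55,412.50 + $17,890.55 = $90,628.05
$90,628.05 is under the $143,500 cap.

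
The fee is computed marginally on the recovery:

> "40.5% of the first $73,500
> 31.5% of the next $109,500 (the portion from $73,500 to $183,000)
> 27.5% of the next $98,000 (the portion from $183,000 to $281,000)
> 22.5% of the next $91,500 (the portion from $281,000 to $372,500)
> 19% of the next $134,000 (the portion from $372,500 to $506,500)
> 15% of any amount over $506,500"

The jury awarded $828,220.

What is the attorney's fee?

$185,515.50

First $73,500 at 40.5% = $29,767.50
Next $109,500 at 31.5% = $34,492.50
Next $98,000 at 27.5% = $26,950.00
Next $91,500 at 22.5% = $20,587.50
Next $134,000 at 19% = $25,460.00
Remaining $321,720 at 15% = $48,258.00
Fee: $29,767.50 + $34,492.50 + $26,950.00 + $20,587.50 + $25,460.00 + $48,258.00 = $185,515.50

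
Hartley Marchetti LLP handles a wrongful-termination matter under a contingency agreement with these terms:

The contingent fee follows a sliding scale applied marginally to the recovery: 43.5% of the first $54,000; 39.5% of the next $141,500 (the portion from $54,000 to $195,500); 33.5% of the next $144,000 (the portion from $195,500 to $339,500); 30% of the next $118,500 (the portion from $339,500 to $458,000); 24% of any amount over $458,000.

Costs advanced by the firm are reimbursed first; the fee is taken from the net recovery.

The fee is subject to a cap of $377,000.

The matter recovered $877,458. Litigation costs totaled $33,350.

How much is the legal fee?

Fee base (net of costs): $877,458 − $33,350 = $844,108
First $54,000 at 43.5% = $23,490.00
Next $141,500 at 39.5% = $55,892.50
Next $144,000 at 33.5% = $48,240.00
Next $118,500 at 30% = $35,550.00
Remaining $386,108 at 24% = $92,665.92
Fee: $23,490.00 + $55,892.50 + $48,240.00 + $35,550.00 + $92,665.92 = $255,838.42
$255,838.42 is under the $377,000 cap.

$255,838.42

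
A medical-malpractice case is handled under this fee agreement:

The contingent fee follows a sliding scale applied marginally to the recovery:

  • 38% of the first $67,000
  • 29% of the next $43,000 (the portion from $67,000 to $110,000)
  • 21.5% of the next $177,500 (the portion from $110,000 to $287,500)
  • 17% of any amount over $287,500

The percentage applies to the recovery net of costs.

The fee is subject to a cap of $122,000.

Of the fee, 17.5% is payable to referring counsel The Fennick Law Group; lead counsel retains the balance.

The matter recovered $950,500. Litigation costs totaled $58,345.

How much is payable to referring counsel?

Fee base (net of costs): $950,500 − $58,345 = $892,155
First $67,000 at 38% = $25,460.00
Next $43,000 at 29% = $12,470.00
Next $177,500 at 21.5% = $38,162.50
Remaining $604,655 at 17% = $102,791.35
Fee: $25,460.00 + $12,470.00 + $38,162.50 + $102,791.35 = $178,883.85
$178,883.85 exceeds the $122,000 cap, so the fee is capped at $122,000.00.
Referral share: 17.5% of $122,000.00 = $21,350.00; lead counsel retains $122,000.00 − $21,350.00 = $100,650.00.

$21,350.00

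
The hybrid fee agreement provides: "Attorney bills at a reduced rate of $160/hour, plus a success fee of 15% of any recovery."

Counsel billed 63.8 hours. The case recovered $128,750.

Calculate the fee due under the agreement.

$29,520.50

Hourly: 63.8 × $160 = $10,208.00
Success fee: 15% of $128,750 = $19,312.50
Total: $10,208.00 + $19,312.50 = $29,520.50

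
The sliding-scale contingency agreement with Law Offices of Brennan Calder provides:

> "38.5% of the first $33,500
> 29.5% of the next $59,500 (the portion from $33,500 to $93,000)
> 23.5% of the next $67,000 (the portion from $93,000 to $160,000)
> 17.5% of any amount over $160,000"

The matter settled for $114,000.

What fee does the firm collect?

First $33,500 at 38.5% = $12,897.50
Next $59,500 at 29.5% = $17,552.50
Remaining $21,000 at 23.5% = $4,935.00
Fee: $12,897.50 + $17,552.50 + $4,935.00 = $35,385.00

$35,385.00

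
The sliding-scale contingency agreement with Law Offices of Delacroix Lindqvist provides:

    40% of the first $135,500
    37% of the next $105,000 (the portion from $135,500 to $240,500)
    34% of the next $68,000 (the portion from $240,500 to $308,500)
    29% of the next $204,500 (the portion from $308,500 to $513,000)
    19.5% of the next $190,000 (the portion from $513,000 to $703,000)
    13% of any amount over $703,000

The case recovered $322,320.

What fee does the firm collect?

First $135,500 at 40% = $54,200.00
Next $105,000 at 37% = $38,850.00
Next $68,000 at 34% = $23,120.00
Remaining $13,820 at 29% = $4,007.80
Fee: $54,200.00 + $38,850.00 + $23,120.00 + $4,007.80 = $120,177.80

$120,177.80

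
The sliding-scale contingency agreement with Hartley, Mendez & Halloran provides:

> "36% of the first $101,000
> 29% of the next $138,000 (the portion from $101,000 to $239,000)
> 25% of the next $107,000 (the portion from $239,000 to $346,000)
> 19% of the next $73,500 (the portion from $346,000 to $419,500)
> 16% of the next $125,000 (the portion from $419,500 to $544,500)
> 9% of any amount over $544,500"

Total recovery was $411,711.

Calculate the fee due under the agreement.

First $101,000 at 36% = $36,360.00
Next $138,000 at 29% = $40,020.00
Next $107,000 at 25% = $26,750.00
Remaining $65,711 at 19% = $12,485.09
Fee: $36,360.00 + $40,020.00 + $26,750.00 + $12,485.09 = $115,615.09

$115,615.09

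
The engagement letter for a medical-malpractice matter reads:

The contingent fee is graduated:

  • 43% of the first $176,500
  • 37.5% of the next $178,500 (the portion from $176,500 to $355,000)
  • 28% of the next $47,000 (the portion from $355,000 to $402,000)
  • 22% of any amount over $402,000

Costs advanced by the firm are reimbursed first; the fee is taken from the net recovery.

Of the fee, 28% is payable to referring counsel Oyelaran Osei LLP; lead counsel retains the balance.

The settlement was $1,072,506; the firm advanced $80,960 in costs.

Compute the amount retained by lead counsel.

$205,698.69

Fee base (net of costs): $1,072,506 − $80,960 = $991,546
First $176,500 at 43% = $75,895.00
Next $178,500 at 37.5% = $66,937.50
Next $47,000 at 28% = $13,160.00
Remaining $589,546 at 22% = $129,700.12
Fee: $75,895.00 + $66,937.50 + $13,160.00 + $129,700.12 = $285,692.62
Referral share: 28% of $285,692.62 = $79,993.93; lead counsel retains $285,692.62 − $79,993.93 = $205,698.69.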